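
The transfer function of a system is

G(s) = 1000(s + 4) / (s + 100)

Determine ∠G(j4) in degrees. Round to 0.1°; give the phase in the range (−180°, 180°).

42.7°

At s = jω = j4:
zero (s+4): 4 + j4 → |·| = √(4²+4²) = √32 ≈ 5.6569, ∠ = arctan(4/4) ≈ 45.00°
pole (s+100): 100 + j4 → |·| = √(100²+4²) = √10016 ≈ 100.08, ∠ = arctan(4/100) ≈ 2.29°
∠G = 45.00° − 2.29° = 42.71°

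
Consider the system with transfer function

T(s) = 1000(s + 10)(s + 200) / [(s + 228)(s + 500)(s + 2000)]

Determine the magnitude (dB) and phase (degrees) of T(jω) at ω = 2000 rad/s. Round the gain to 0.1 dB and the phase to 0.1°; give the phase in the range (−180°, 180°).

-9.3 dB, -30.5°

At s = jω = j2000:
zero (s+10): 10 + j2000 → |·| = √(10²+2000²) = √4000100 ≈ 2000, ∠ = arctan(2000/10) ≈ 89.71°
zero (s+200): 200 + j2000 → |·| = √(200²+2000²) = √4040000 ≈ 2010, ∠ = arctan(2000/200) ≈ 84.29°
pole (s+228): 228 + j2000 → |·| = √(228²+2000²) = √4051984 ≈ 2013, ∠ = arctan(2000/228) ≈ 83.50°
pole (s+500): 500 + j2000 → |·| = √(500²+2000²) = √4250000 ≈ 2061.6, ∠ = arctan(2000/500) ≈ 75.96°
pole (s+2000): 2000 + j2000 → |·| = √(2000²+2000²) = √8000000 ≈ 2828.4, ∠ = arctan(2000/2000) ≈ 45.00°
|T| = 1000 · 4.02e+06 / 1.1738e+10 ≈ 0.34248
Gain = 20 log₁₀(0.34248) ≈ -9.31 dB
∠T = 174.00° − 204.46° = -30.46°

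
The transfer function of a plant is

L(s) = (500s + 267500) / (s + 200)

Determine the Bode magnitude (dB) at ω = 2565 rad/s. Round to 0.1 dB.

Substitute s = j2565:
Numerator: 500(j2565) + 267500 = 267500 + j1282500
Denominator: (j2565) + 200 = 200 + j2565
|N| = √(267500² + 1282500²) ≈ 1.3101e+06, ∠N ≈ 78.22°
|D| = √(200² + 2565²) ≈ 2572.8, ∠D ≈ 85.54°
|L| = 1.3101e+06 / 2572.8 ≈ 509.21
Gain = 20 log₁₀(509.21) ≈ 54.14 dB

54.1 dB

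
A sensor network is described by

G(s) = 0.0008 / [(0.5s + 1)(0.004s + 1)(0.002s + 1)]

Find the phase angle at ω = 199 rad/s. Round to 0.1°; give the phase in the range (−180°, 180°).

At ω = 199 rad/s:
pole (1 + j199·0.5) = 1 + j99.5 → |·| ≈ 99.505, ∠ ≈ 89.42°
pole (1 + j199·0.004) = 1 + j0.796 → |·| ≈ 1.2781, ∠ ≈ 38.52°
pole (1 + j199·0.002) = 1 + j0.398 → |·| ≈ 1.0763, ∠ ≈ 21.70°
∠G = (0°) − (89.42° + 38.52° + 21.70°) = -149.64°

-149.6°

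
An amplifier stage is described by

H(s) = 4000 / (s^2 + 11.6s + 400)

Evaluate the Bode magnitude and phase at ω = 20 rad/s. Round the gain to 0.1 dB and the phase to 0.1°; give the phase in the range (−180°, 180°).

At s = jω = j20:
quadratic: (j20)² + 11.6·j20 + 400 = 0 + j232 → |·| ≈ 232, ∠ ≈ 90.00°
|H| = 4000 / 232 ≈ 17.241
Gain = 20 log₁₀(17.241) ≈ 24.73 dB
∠H = 0.00° − 90.00° = -90.00°

24.7 dB, -90.0°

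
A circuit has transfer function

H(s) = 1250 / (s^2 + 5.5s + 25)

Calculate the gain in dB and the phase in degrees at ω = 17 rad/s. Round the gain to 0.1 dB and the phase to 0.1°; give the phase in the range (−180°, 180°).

At s = jω = j17:
quadratic: (j17)² + 5.5·j17 + 25 = -264 + j93.5 → |·| ≈ 280.07, ∠ ≈ 160.50°
|H| = 1250 / 280.07 ≈ 4.4632
Gain = 20 log₁₀(4.4632) ≈ 12.99 dB
∠H = 0.00° − 160.50° = -160.50°

13.0 dB, -160.5°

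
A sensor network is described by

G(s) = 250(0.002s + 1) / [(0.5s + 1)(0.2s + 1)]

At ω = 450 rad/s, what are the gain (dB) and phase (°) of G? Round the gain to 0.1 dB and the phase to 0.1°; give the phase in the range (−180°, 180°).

-35.6 dB, -137.1°

At ω = 450 rad/s:
zero (1 + j450·0.002) = 1 + j0.9 → |·| ≈ 1.3454, ∠ ≈ 41.99°
pole (1 + j450·0.5) = 1 + j225 → |·| ≈ 225, ∠ ≈ 89.75°
pole (1 + j450·0.2) = 1 + j90 → |·| ≈ 90.006, ∠ ≈ 89.36°
|G| = 250 · 1.3454 / (225 · 90.006) ≈ 0.016609
Gain = 20 log₁₀(0.016609) ≈ -35.59 dB
∠G = (41.99°) − (89.75° + 89.36°) = -137.12°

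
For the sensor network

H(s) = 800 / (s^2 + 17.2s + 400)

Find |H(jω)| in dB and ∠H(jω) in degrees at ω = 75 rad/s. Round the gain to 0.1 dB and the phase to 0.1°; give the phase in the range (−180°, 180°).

-16.6 dB, -166.1°

At s = jω = j75:
quadratic: (j75)² + 17.2·j75 + 400 = -5225 + j1290 → |·| ≈ 5381.9, ∠ ≈ 166.13°
|H| = 800 / 5381.9 ≈ 0.14865
Gain = 20 log₁₀(0.14865) ≈ -16.56 dB
∠H = 0.00° − 166.13° = -166.13°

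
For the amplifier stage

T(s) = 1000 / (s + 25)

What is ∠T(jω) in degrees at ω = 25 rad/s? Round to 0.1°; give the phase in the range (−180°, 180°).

Substitute s = j25:
Numerator: 1000 = 1000 + j0
Denominator: (j25) + 25 = 25 + j25
|N| = √(1000² + 0²) ≈ 1000, ∠N ≈ 0.00°
|D| = √(25² + 25²) ≈ 35.355, ∠D ≈ 45.00°
∠T = 0.00° − 45.00° = -45.00°

-45.0°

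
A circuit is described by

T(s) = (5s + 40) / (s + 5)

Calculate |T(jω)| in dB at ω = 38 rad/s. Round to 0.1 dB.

14.1 dB

Substitute s = j38:
Numerator: 5(j38) + 40 = 40 + j190
Denominator: (j38) + 5 = 5 + j38
|N| = √(40² + 190²) ≈ 194.16, ∠N ≈ 78.11°
|D| = √(5² + 38²) ≈ 38.328, ∠D ≈ 82.50°
|T| = 194.16 / 38.328 ≈ 5.0657
Gain = 20 log₁₀(5.0657) ≈ 14.09 dB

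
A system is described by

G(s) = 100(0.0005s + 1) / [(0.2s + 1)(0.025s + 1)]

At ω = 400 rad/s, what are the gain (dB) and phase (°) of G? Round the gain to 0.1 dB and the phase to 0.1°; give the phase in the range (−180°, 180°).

-17.9 dB, -162.3°

At ω = 400 rad/s:
zero (1 + j400·0.0005) = 1 + j0.2 → |·| ≈ 1.0198, ∠ ≈ 11.31°
pole (1 + j400·0.2) = 1 + j80 → |·| ≈ 80.006, ∠ ≈ 89.28°
pole (1 + j400·0.025) = 1 + j10 → |·| ≈ 10.05, ∠ ≈ 84.29°
|G| = 100 · 1.0198 / (80.006 · 10.05) ≈ 0.12683
Gain = 20 log₁₀(0.12683) ≈ -17.94 dB
∠G = (11.31°) − (89.28° + 84.29°) = -162.26°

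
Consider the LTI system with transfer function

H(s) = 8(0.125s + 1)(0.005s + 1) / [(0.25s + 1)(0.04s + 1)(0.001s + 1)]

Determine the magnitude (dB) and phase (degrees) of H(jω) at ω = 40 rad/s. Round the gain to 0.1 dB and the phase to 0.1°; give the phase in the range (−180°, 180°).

At ω = 40 rad/s:
zero (1 + j40·0.125) = 1 + j5 → |·| ≈ 5.099, ∠ ≈ 78.69°
zero (1 + j40·0.005) = 1 + j0.2 → |·| ≈ 1.0198, ∠ ≈ 11.31°
pole (1 + j40·0.25) = 1 + j10 → |·| ≈ 10.05, ∠ ≈ 84.29°
pole (1 + j40·0.04) = 1 + j1.6 → |·| ≈ 1.8868, ∠ ≈ 57.99°
pole (1 + j40·0.001) = 1 + j0.04 → |·| ≈ 1.0008, ∠ ≈ 2.29°
|H| = 8 · 5.099 · 1.0198 / (10.05 · 1.8868 · 1.0008) ≈ 2.1921
Gain = 20 log₁₀(2.1921) ≈ 6.82 dB
∠H = (78.69° + 11.31°) − (84.29° + 57.99° + 2.29°) = -54.57°

6.8 dB, -54.6°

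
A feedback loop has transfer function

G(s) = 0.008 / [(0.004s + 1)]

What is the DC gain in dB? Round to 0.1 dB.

-41.9 dB

G(0) = 0.008 · 1 / 1 = 0.008
20 log₁₀(0.008) ≈ -41.94 dB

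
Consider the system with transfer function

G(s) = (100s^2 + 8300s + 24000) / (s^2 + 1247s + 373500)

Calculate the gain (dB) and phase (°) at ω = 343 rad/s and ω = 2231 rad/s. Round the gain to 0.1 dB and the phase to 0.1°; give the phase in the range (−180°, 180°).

ω = 343: 27.7 dB, 107.3°; ω = 2231: 39.3 dB, 29.0°

Substitute s = j343:
Numerator: 100(j343)^2 + 8300(j343) + 24000 = -11740900 + j2846900
Denominator: (j343)^2 + 1247(j343) + 373500 = 255851 + j427721
|N| = √(11740900² + 2846900²) ≈ 1.2081e+07, ∠N ≈ 166.37°
|D| = √(255851² + 427721²) ≈ 4.984e+05, ∠D ≈ 59.11°
|G| = 1.2081e+07 / 4.984e+05 ≈ 24.24
Gain = 20 log₁₀(24.24) ≈ 27.69 dB
∠G = 166.37° − 59.11° = 107.26°

Substitute s = j2231:
Numerator: 100(j2231)^2 + 8300(j2231) + 24000 = -497712100 + j18517300
Denominator: (j2231)^2 + 1247(j2231) + 373500 = -4603861 + j2782057
|N| = √(497712100² + 18517300²) ≈ 4.9806e+08, ∠N ≈ 177.87°
|D| = √(4603861² + 2782057²) ≈ 5.3792e+06, ∠D ≈ 148.86°
|G| = 4.9806e+08 / 5.3792e+06 ≈ 92.59
Gain = 20 log₁₀(92.59) ≈ 39.33 dB
∠G = 177.87° − 148.86° = 29.01°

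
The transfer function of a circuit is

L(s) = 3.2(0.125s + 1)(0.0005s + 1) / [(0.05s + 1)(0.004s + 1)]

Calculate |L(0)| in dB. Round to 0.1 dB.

10.1 dB

L(0) = 3.2 · 1 / 1 = 3.2
20 log₁₀(3.2) ≈ 10.10 dB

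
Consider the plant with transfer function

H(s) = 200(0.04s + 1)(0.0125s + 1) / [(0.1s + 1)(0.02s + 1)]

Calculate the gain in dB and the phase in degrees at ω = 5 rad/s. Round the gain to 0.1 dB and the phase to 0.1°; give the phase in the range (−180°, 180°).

At ω = 5 rad/s:
zero (1 + j5·0.04) = 1 + j0.2 → |·| ≈ 1.0198, ∠ ≈ 11.31°
zero (1 + j5·0.0125) = 1 + j0.0625 → |·| ≈ 1.002, ∠ ≈ 3.58°
pole (1 + j5·0.1) = 1 + j0.5 → |·| ≈ 1.118, ∠ ≈ 26.57°
pole (1 + j5·0.02) = 1 + j0.1 → |·| ≈ 1.005, ∠ ≈ 5.71°
|H| = 200 · 1.0198 · 1.002 / (1.118 · 1.005) ≈ 181.89
Gain = 20 log₁₀(181.89) ≈ 45.20 dB
∠H = (11.31° + 3.58°) − (26.57° + 5.71°) = -17.39°

45.2 dB, -17.4°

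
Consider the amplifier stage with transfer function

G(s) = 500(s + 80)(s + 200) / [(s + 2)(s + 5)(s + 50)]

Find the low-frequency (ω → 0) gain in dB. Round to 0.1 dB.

84.1 dB

G(0) = 500·80·200 / (2·5·50) = 16000
20 log₁₀(16000) ≈ 84.08 dB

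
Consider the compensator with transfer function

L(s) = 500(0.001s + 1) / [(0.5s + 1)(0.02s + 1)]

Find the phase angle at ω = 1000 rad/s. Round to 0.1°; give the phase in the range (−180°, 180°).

-132.0°

At ω = 1000 rad/s:
zero (1 + j1000·0.001) = 1 + j1 → |·| ≈ 1.4142, ∠ ≈ 45.00°
pole (1 + j1000·0.5) = 1 + j500 → |·| ≈ 500, ∠ ≈ 89.89°
pole (1 + j1000·0.02) = 1 + j20 → |·| ≈ 20.025, ∠ ≈ 87.14°
∠L = (45.00°) − (89.89° + 87.14°) = -132.03°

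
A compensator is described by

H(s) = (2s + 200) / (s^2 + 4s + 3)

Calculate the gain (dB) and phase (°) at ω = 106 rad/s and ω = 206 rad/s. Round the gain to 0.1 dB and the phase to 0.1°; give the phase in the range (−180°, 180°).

Substitute s = j106:
Numerator: 2(j106) + 200 = 200 + j212
Denominator: (j106)^2 + 4(j106) + 3 = -11233 + j424
|N| = √(200² + 212²) ≈ 291.45, ∠N ≈ 46.67°
|D| = √(11233² + 424²) ≈ 11241, ∠D ≈ 177.84°
|H| = 291.45 / 11241 ≈ 0.025927
Gain = 20 log₁₀(0.025927) ≈ -31.72 dB
∠H = 46.67° − 177.84° = -131.17°

Substitute s = j206:
Numerator: 2(j206) + 200 = 200 + j412
Denominator: (j206)^2 + 4(j206) + 3 = -42433 + j824
|N| = √(200² + 412²) ≈ 457.98, ∠N ≈ 64.11°
|D| = √(42433² + 824²) ≈ 42441, ∠D ≈ 178.89°
|H| = 457.98 / 42441 ≈ 0.010791
Gain = 20 log₁₀(0.010791) ≈ -39.34 dB
∠H = 64.11° − 178.89° = -114.78°

ω = 106: -31.7 dB, -131.2°; ω = 206: -39.3 dB, -114.8°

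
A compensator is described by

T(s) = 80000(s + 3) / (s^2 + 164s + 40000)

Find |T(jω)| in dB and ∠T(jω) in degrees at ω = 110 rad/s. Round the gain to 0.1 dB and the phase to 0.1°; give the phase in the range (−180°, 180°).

At s = jω = j110:
zero (s+3): 3 + j110 → |·| = √(3²+110²) = √12109 ≈ 110.04, ∠ = arctan(110/3) ≈ 88.44°
quadratic: (j110)² + 164·j110 + 40000 = 27900 + j18040 → |·| ≈ 33224, ∠ ≈ 32.89°
|T| = 80000 · 110.04 / 33224 ≈ 264.97
Gain = 20 log₁₀(264.97) ≈ 48.46 dB
∠T = 88.44° − 32.89° = 55.55°

48.5 dB, 55.6°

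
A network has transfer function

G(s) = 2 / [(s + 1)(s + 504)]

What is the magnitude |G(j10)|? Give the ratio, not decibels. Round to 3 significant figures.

At s = jω = j10:
pole (s+1): 1 + j10 → |·| = √(1²+10²) = √101 ≈ 10.05, ∠ = arctan(10/1) ≈ 84.29°
pole (s+504): 504 + j10 → |·| = √(504²+10²) = √254116 ≈ 504.1, ∠ = arctan(10/504) ≈ 1.14°
|G| = 2 / 5066.2 ≈ 0.00039477

0.000395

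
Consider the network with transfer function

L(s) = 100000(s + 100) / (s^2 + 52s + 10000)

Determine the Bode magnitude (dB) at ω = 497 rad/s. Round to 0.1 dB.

46.6 dB

At s = jω = j497:
zero (s+100): 100 + j497 → |·| = √(100²+497²) = √257009 ≈ 506.96, ∠ = arctan(497/100) ≈ 78.62°
quadratic: (j497)² + 52·j497 + 10000 = -237009 + j25844 → |·| ≈ 2.3841e+05, ∠ ≈ 173.78°
|L| = 100000 · 506.96 / 2.3841e+05 ≈ 212.64
Gain = 20 log₁₀(212.64) ≈ 46.55 dB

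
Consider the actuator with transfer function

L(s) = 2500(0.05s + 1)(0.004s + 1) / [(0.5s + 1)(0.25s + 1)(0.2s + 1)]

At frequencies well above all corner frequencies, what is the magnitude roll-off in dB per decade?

-20 dB/decade

Each pole contributes −20 dB/decade at high frequency; each zero contributes +20 dB/decade.
Net: 2 zero(s) − 3 pole(s) → -20 dB/decade.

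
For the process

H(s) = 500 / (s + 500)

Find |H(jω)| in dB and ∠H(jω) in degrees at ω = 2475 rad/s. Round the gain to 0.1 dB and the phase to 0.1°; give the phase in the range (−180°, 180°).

-14.1 dB, -78.6°

At s = jω = j2475:
pole (s+500): 500 + j2475 → |·| = √(500²+2475²) = √6375625 ≈ 2525, ∠ = arctan(2475/500) ≈ 78.58°
|H| = 500 / 2525 ≈ 0.19802
Gain = 20 log₁₀(0.19802) ≈ -14.07 dB
∠H = 0.00° − 78.58° = -78.58°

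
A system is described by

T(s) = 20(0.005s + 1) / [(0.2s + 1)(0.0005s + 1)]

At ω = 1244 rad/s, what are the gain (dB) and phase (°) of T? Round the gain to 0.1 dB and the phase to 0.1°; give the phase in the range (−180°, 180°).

At ω = 1244 rad/s:
zero (1 + j1244·0.005) = 1 + j6.22 → |·| ≈ 6.2999, ∠ ≈ 80.87°
pole (1 + j1244·0.2) = 1 + j248.8 → |·| ≈ 248.8, ∠ ≈ 89.77°
pole (1 + j1244·0.0005) = 1 + j0.622 → |·| ≈ 1.1777, ∠ ≈ 31.88°
|T| = 20 · 6.2999 / (248.8 · 1.1777) ≈ 0.43001
Gain = 20 log₁₀(0.43001) ≈ -7.33 dB
∠T = (80.87°) − (89.77° + 31.88°) = -40.78°

-7.3 dB, -40.8°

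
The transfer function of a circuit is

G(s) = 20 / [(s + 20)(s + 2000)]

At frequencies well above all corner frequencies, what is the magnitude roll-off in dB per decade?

Each pole contributes −20 dB/decade at high frequency; each zero contributes +20 dB/decade.
Net: 0 zero(s) − 2 pole(s) → -40 dB/decade.

-40 dB/decade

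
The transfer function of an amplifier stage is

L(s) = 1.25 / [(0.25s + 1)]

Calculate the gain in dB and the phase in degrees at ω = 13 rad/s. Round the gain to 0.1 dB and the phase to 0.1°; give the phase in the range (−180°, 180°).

At ω = 13 rad/s:
pole (1 + j13·0.25) = 1 + j3.25 → |·| ≈ 3.4004, ∠ ≈ 72.90°
|L| = 1.25 · 1 / (3.4004) ≈ 0.3676
Gain = 20 log₁₀(0.3676) ≈ -8.69 dB
∠L = (0°) − (72.90°) = -72.90°

-8.7 dB, -72.9°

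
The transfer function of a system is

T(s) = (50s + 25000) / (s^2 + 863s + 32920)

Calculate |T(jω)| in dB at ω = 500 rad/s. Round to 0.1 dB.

-22.7 dB

Substitute s = j500:
Numerator: 50(j500) + 25000 = 25000 + j25000
Denominator: (j500)^2 + 863(j500) + 32920 = -217080 + j431500
|N| = √(25000² + 25000²) ≈ 35355, ∠N ≈ 45.00°
|D| = √(217080² + 431500²) ≈ 4.8303e+05, ∠D ≈ 116.71°
|T| = 35355 / 4.8303e+05 ≈ 0.073194
Gain = 20 log₁₀(0.073194) ≈ -22.71 dB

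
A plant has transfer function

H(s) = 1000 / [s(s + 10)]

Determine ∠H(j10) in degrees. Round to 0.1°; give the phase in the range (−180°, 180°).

At s = jω = j10:
pole (s+10): 10 + j10 → |·| = √(10²+10²) = √200 ≈ 14.142, ∠ = arctan(10/10) ≈ 45.00°
pole at origin: |s| = 10, ∠ = 90.00° (in denominator)
∠H = 0.00° − 135.00° = -135.00°

-135.0°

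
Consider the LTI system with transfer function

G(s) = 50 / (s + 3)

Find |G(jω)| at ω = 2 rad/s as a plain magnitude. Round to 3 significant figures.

At s = jω = j2:
pole (s+3): 3 + j2 → |·| = √(3²+2²) = √13 ≈ 3.6056, ∠ = arctan(2/3) ≈ 33.69°
|G| = 50 / 3.6056 ≈ 13.867

13.9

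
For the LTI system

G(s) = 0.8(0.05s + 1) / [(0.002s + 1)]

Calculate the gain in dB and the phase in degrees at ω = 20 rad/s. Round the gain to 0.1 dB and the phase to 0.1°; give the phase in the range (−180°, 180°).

At ω = 20 rad/s:
zero (1 + j20·0.05) = 1 + j1 → |·| ≈ 1.4142, ∠ ≈ 45.00°
pole (1 + j20·0.002) = 1 + j0.04 → |·| ≈ 1.0008, ∠ ≈ 2.29°
|G| = 0.8 · 1.4142 / (1.0008) ≈ 1.1305
Gain = 20 log₁₀(1.1305) ≈ 1.07 dB
∠G = (45.00°) − (2.29°) = 42.71°

1.1 dB, 42.7°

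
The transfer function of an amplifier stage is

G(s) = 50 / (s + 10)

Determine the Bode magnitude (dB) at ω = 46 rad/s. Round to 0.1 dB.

At s = jω = j46:
pole (s+10): 10 + j46 → |·| = √(10²+46²) = √2216 ≈ 47.074, ∠ = arctan(46/10) ≈ 77.74°
|G| = 50 / 47.074 ≈ 1.0622
Gain = 20 log₁₀(1.0622) ≈ 0.52 dB

0.5 dB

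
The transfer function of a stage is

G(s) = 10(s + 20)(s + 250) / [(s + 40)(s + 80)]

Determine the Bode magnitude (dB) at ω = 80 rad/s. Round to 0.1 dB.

At s = jω = j80:
zero (s+20): 20 + j80 → |·| = √(20²+80²) = √6800 ≈ 82.462, ∠ = arctan(80/20) ≈ 75.96°
zero (s+250): 250 + j80 → |·| = √(250²+80²) = √68900 ≈ 262.49, ∠ = arctan(80/250) ≈ 17.74°
pole (s+40): 40 + j80 → |·| = √(40²+80²) = √8000 ≈ 89.443, ∠ = arctan(80/40) ≈ 63.43°
pole (s+80): 80 + j80 → |·| = √(80²+80²) = √12800 ≈ 113.14, ∠ = arctan(80/80) ≈ 45.00°
|G| = 10 · 21645 / 10120 ≈ 21.388
Gain = 20 log₁₀(21.388) ≈ 26.60 dB

26.6 dB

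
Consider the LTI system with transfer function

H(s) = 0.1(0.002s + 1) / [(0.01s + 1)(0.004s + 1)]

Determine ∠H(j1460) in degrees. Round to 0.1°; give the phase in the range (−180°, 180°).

At ω = 1460 rad/s:
zero (1 + j1460·0.002) = 1 + j2.92 → |·| ≈ 3.0865, ∠ ≈ 71.10°
pole (1 + j1460·0.01) = 1 + j14.6 → |·| ≈ 14.634, ∠ ≈ 86.08°
pole (1 + j1460·0.004) = 1 + j5.84 → |·| ≈ 5.925, ∠ ≈ 80.28°
∠H = (71.10°) − (86.08° + 80.28°) = -95.26°

-95.3°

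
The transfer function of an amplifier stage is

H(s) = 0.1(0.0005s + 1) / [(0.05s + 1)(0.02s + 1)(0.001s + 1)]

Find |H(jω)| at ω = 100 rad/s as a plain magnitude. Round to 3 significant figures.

At ω = 100 rad/s:
zero (1 + j100·0.0005) = 1 + j0.05 → |·| ≈ 1.0012, ∠ ≈ 2.86°
pole (1 + j100·0.05) = 1 + j5 → |·| ≈ 5.099, ∠ ≈ 78.69°
pole (1 + j100·0.02) = 1 + j2 → |·| ≈ 2.2361, ∠ ≈ 63.43°
pole (1 + j100·0.001) = 1 + j0.1 → |·| ≈ 1.005, ∠ ≈ 5.71°
|H| = 0.1 · 1.0012 / (5.099 · 2.2361 · 1.005) ≈ 0.0087373

0.00874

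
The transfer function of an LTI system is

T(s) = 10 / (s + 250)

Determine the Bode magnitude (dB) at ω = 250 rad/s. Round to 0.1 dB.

Substitute s = j250:
Numerator: 10 = 10 + j0
Denominator: (j250) + 250 = 250 + j250
|N| = √(10² + 0²) ≈ 10, ∠N ≈ 0.00°
|D| = √(250² + 250²) ≈ 353.55, ∠D ≈ 45.00°
|T| = 10 / 353.55 ≈ 0.028285
Gain = 20 log₁₀(0.028285) ≈ -30.97 dB

-31.0 dB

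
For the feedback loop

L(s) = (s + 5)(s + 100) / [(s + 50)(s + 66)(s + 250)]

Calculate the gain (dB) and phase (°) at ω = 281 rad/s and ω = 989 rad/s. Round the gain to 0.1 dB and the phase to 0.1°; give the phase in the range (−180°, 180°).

ω = 281: -51.4 dB, -45.6°; ω = 989: -60.2 dB, -75.2°

At s = jω = j281:
zero (s+5): 5 + j281 → |·| = √(5²+281²) = √78986 ≈ 281.04, ∠ = arctan(281/5) ≈ 88.98°
zero (s+100): 100 + j281 → |·| = √(100²+281²) = √88961 ≈ 298.26, ∠ = arctan(281/100) ≈ 70.41°
pole (s+50): 50 + j281 → |·| = √(50²+281²) = √81461 ≈ 285.41, ∠ = arctan(281/50) ≈ 79.91°
pole (s+66): 66 + j281 → |·| = √(66²+281²) = √83317 ≈ 288.65, ∠ = arctan(281/66) ≈ 76.78°
pole (s+250): 250 + j281 → |·| = √(250²+281²) = √141461 ≈ 376.11, ∠ = arctan(281/250) ≈ 48.34°
|L| = 1 · 83823 / 3.0985e+07 ≈ 0.0027053
Gain = 20 log₁₀(0.0027053) ≈ -51.36 dB
∠L = 159.39° − 205.03° = -45.64°

At s = jω = j989:
zero (s+5): 5 + j989 → |·| = √(5²+989²) = √978146 ≈ 989.01, ∠ = arctan(989/5) ≈ 89.71°
zero (s+100): 100 + j989 → |·| = √(100²+989²) = √988121 ≈ 994.04, ∠ = arctan(989/100) ≈ 84.23°
pole (s+50): 50 + j989 → |·| = √(50²+989²) = √980621 ≈ 990.26, ∠ = arctan(989/50) ≈ 87.11°
pole (s+66): 66 + j989 → |·| = √(66²+989²) = √982477 ≈ 991.2, ∠ = arctan(989/66) ≈ 86.18°
pole (s+250): 250 + j989 → |·| = √(250²+989²) = √1040621 ≈ 1020.1, ∠ = arctan(989/250) ≈ 75.81°
|L| = 1 · 9.8312e+05 / 1.0013e+09 ≈ 0.00098184
Gain = 20 log₁₀(0.00098184) ≈ -60.16 dB
∠L = 173.94° − 249.10° = -75.16°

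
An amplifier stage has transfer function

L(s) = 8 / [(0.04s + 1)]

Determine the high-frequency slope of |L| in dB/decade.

Each pole contributes −20 dB/decade at high frequency; each zero contributes +20 dB/decade.
Net: 0 zero(s) − 1 pole(s) → -20 dB/decade.

-20 dB/decade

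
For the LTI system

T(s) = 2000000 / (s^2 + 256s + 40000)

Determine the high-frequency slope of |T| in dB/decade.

Each pole contributes −20 dB/decade at high frequency; each zero contributes +20 dB/decade.
Net: 0 zero(s) − 2 pole(s) → -40 dB/decade.

-40 dB/decade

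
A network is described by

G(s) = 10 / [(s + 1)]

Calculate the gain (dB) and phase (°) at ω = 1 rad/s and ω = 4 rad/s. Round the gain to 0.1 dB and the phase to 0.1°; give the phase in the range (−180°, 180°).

ω = 1: 17.0 dB, -45.0°; ω = 4: 7.7 dB, -76.0°

At ω = 1 rad/s:
pole (1 + j1·1) = 1 + j1 → |·| ≈ 1.4142, ∠ ≈ 45.00°
|G| = 10 · 1 / (1.4142) ≈ 7.0711
Gain = 20 log₁₀(7.0711) ≈ 16.99 dB
∠G = (0°) − (45.00°) = -45.00°

At ω = 4 rad/s:
pole (1 + j4·1) = 1 + j4 → |·| ≈ 4.1231, ∠ ≈ 75.96°
|G| = 10 · 1 / (4.1231) ≈ 2.4254
Gain = 20 log₁₀(2.4254) ≈ 7.70 dB
∠G = (0°) − (75.96°) = -75.96°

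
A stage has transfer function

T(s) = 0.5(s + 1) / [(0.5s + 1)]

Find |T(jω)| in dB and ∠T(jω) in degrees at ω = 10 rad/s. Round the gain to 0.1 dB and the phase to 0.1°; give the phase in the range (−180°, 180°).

-0.1 dB, 5.6°

At ω = 10 rad/s:
zero (1 + j10·1) = 1 + j10 → |·| ≈ 10.05, ∠ ≈ 84.29°
pole (1 + j10·0.5) = 1 + j5 → |·| ≈ 5.099, ∠ ≈ 78.69°
|T| = 0.5 · 10.05 / (5.099) ≈ 0.98549
Gain = 20 log₁₀(0.98549) ≈ -0.13 dB
∠T = (84.29°) − (78.69°) = 5.60°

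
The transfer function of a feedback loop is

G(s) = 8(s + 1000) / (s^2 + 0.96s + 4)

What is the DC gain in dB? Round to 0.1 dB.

G(0) = 8·1000 / 4 = 2000
20 log₁₀(2000) ≈ 66.02 dB

66.0 dB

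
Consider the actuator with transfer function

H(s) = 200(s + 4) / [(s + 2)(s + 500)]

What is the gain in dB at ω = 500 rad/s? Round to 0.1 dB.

-11.0 dB

At s = jω = j500:
zero (s+4): 4 + j500 → |·| = √(4²+500²) = √250016 ≈ 500.02, ∠ = arctan(500/4) ≈ 89.54°
pole (s+2): 2 + j500 → |·| = √(2²+500²) = √250004 ≈ 500, ∠ = arctan(500/2) ≈ 89.77°
pole (s+500): 500 + j500 → |·| = √(500²+500²) = √500000 ≈ 707.11, ∠ = arctan(500/500) ≈ 45.00°
|H| = 200 · 500.02 / 3.5356e+05 ≈ 0.28285
Gain = 20 log₁₀(0.28285) ≈ -10.97 dB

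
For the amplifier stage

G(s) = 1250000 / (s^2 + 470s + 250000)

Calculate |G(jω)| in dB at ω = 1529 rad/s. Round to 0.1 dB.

-4.9 dB

At s = jω = j1529:
quadratic: (j1529)² + 470·j1529 + 250000 = -2087841 + j718630 → |·| ≈ 2.2081e+06, ∠ ≈ 161.01°
|G| = 1250000 / 2.2081e+06 ≈ 0.5661
Gain = 20 log₁₀(0.5661) ≈ -4.94 dB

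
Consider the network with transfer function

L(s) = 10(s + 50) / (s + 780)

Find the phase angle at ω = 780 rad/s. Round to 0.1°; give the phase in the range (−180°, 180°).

At s = jω = j780:
zero (s+50): 50 + j780 → |·| = √(50²+780²) = √610900 ≈ 781.6, ∠ = arctan(780/50) ≈ 86.33°
pole (s+780): 780 + j780 → |·| = √(780²+780²) = √1216800 ≈ 1103.1, ∠ = arctan(780/780) ≈ 45.00°
∠L = 86.33° − 45.00° = 41.33°

41.3°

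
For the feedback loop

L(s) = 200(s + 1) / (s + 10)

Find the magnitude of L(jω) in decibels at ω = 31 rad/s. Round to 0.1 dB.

45.6 dB

At s = jω = j31:
zero (s+1): 1 + j31 → |·| = √(1²+31²) = √962 ≈ 31.016, ∠ = arctan(31/1) ≈ 88.15°
pole (s+10): 10 + j31 → |·| = √(10²+31²) = √1061 ≈ 32.573, ∠ = arctan(31/10) ≈ 72.12°
|L| = 200 · 31.016 / 32.573 ≈ 190.44
Gain = 20 log₁₀(190.44) ≈ 45.60 dB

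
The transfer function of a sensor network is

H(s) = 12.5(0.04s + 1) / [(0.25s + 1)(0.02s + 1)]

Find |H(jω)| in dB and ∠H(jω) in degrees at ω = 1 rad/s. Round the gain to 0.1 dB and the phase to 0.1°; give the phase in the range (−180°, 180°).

21.7 dB, -12.9°

At ω = 1 rad/s:
zero (1 + j1·0.04) = 1 + j0.04 → |·| ≈ 1.0008, ∠ ≈ 2.29°
pole (1 + j1·0.25) = 1 + j0.25 → |·| ≈ 1.0308, ∠ ≈ 14.04°
pole (1 + j1·0.02) = 1 + j0.02 → |·| ≈ 1.0002, ∠ ≈ 1.15°
|H| = 12.5 · 1.0008 / (1.0308 · 1.0002) ≈ 12.134
Gain = 20 log₁₀(12.134) ≈ 21.68 dB
∠H = (2.29°) − (14.04° + 1.15°) = -12.90°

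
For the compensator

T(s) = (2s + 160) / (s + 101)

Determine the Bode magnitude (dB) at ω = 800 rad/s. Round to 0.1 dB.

6.0 dB

Substitute s = j800:
Numerator: 2(j800) + 160 = 160 + j1600
Denominator: (j800) + 101 = 101 + j800
|N| = √(160² + 1600²) ≈ 1608, ∠N ≈ 84.29°
|D| = √(101² + 800²) ≈ 806.35, ∠D ≈ 82.80°
|T| = 1608 / 806.35 ≈ 1.9942
Gain = 20 log₁₀(1.9942) ≈ 6.00 dB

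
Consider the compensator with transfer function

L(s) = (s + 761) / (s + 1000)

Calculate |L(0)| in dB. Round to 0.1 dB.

-2.4 dB

L(0) = 1·761 / (1000) = 0.761
20 log₁₀(0.761) ≈ -2.37 dB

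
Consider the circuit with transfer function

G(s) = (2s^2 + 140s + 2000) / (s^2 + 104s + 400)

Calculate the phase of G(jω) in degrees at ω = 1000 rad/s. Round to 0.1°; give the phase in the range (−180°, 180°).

Substitute s = j1000:
Numerator: 2(j1000)^2 + 140(j1000) + 2000 = -1998000 + j140000
Denominator: (j1000)^2 + 104(j1000) + 400 = -999600 + j104000
|N| = √(1998000² + 140000²) ≈ 2.0029e+06, ∠N ≈ 175.99°
|D| = √(999600² + 104000²) ≈ 1.005e+06, ∠D ≈ 174.06°
∠G = 175.99° − 174.06° = 1.93°

1.9°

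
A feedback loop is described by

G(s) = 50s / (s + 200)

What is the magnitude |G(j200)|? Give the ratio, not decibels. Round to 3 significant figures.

At s = jω = j200:
zero at origin: s = j200 → |·| = 200, ∠ = 90.00°
pole (s+200): 200 + j200 → |·| = √(200²+200²) = √80000 ≈ 282.84, ∠ = arctan(200/200) ≈ 45.00°
|G| = 50 · 200 / 282.84 ≈ 35.356

35.4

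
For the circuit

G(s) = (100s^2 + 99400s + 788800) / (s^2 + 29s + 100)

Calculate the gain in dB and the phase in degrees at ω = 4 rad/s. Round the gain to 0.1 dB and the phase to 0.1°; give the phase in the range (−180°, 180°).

75.8 dB, -27.3°

Substitute s = j4:
Numerator: 100(j4)^2 + 99400(j4) + 788800 = 787200 + j397600
Denominator: (j4)^2 + 29(j4) + 100 = 84 + j116
|N| = √(787200² + 397600²) ≈ 8.8191e+05, ∠N ≈ 26.80°
|D| = √(84² + 116²) ≈ 143.22, ∠D ≈ 54.09°
|G| = 8.8191e+05 / 143.22 ≈ 6157.7
Gain = 20 log₁₀(6157.7) ≈ 75.79 dB
∠G = 26.80° − 54.09° = -27.29°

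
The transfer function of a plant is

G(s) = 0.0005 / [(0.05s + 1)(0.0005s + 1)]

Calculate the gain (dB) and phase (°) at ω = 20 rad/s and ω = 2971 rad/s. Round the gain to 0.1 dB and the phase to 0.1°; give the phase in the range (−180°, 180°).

ω = 20: -69.0 dB, -45.6°; ω = 2971: -114.5 dB, -145.7°

At ω = 20 rad/s:
pole (1 + j20·0.05) = 1 + j1 → |·| ≈ 1.4142, ∠ ≈ 45.00°
pole (1 + j20·0.0005) = 1 + j0.01 → |·| ≈ 1, ∠ ≈ 0.57°
|G| = 0.0005 · 1 / (1.4142 · 1) ≈ 0.00035356
Gain = 20 log₁₀(0.00035356) ≈ -69.03 dB
∠G = (0°) − (45.00° + 0.57°) = -45.57°

At ω = 2971 rad/s:
pole (1 + j2971·0.05) = 1 + j148.55 → |·| ≈ 148.55, ∠ ≈ 89.61°
pole (1 + j2971·0.0005) = 1 + j1.4855 → |·| ≈ 1.7907, ∠ ≈ 56.05°
|G| = 0.0005 · 1 / (148.55 · 1.7907) ≈ 1.8796e-06
Gain = 20 log₁₀(1.8796e-06) ≈ -114.52 dB
∠G = (0°) − (89.61° + 56.05°) = -145.66°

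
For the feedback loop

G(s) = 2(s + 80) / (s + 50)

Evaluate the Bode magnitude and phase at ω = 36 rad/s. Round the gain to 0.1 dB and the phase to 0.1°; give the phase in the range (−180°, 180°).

At s = jω = j36:
zero (s+80): 80 + j36 → |·| = √(80²+36²) = √7696 ≈ 87.727, ∠ = arctan(36/80) ≈ 24.23°
pole (s+50): 50 + j36 → |·| = √(50²+36²) = √3796 ≈ 61.612, ∠ = arctan(36/50) ≈ 35.75°
|G| = 2 · 87.727 / 61.612 ≈ 2.8477
Gain = 20 log₁₀(2.8477) ≈ 9.09 dB
∠G = 24.23° − 35.75° = -11.52°

9.1 dB, -11.5°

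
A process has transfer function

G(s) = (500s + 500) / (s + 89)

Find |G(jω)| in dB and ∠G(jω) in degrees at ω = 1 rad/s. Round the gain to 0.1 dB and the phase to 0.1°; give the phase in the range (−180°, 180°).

Substitute s = j1:
Numerator: 500(j1) + 500 = 500 + j500
Denominator: (j1) + 89 = 89 + j1
|N| = √(500² + 500²) ≈ 707.11, ∠N ≈ 45.00°
|D| = √(89² + 1²) ≈ 89.006, ∠D ≈ 0.64°
|G| = 707.11 / 89.006 ≈ 7.9445
Gain = 20 log₁₀(7.9445) ≈ 18.00 dB
∠G = 45.00° − 0.64° = 44.36°

18.0 dB, 44.4°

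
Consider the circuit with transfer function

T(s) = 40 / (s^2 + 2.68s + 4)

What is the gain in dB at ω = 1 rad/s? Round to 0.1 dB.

At s = jω = j1:
quadratic: (j1)² + 2.68·j1 + 4 = 3 + j2.68 → |·| ≈ 4.0227, ∠ ≈ 41.78°
|T| = 40 / 4.0227 ≈ 9.9436
Gain = 20 log₁₀(9.9436) ≈ 19.95 dB

20.0 dB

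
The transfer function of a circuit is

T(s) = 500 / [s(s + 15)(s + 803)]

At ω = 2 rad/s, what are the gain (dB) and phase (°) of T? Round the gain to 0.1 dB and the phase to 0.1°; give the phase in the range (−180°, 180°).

At s = jω = j2:
pole (s+15): 15 + j2 → |·| = √(15²+2²) = √229 ≈ 15.133, ∠ = arctan(2/15) ≈ 7.59°
pole (s+803): 803 + j2 → |·| = √(803²+2²) = √644813 ≈ 803, ∠ = arctan(2/803) ≈ 0.14°
pole at origin: |s| = 2, ∠ = 90.00° (in denominator)
|T| = 500 / 24304 ≈ 0.020573
Gain = 20 log₁₀(0.020573) ≈ -33.73 dB
∠T = 0.00° − 97.73° = -97.73°

-33.7 dB, -97.7°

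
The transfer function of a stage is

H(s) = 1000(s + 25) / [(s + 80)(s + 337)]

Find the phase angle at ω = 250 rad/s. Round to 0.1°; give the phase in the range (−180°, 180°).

-24.5°

At s = jω = j250:
zero (s+25): 25 + j250 → |·| = √(25²+250²) = √63125 ≈ 251.25, ∠ = arctan(250/25) ≈ 84.29°
pole (s+80): 80 + j250 → |·| = √(80²+250²) = √68900 ≈ 262.49, ∠ = arctan(250/80) ≈ 72.26°
pole (s+337): 337 + j250 → |·| = √(337²+250²) = √176069 ≈ 419.61, ∠ = arctan(250/337) ≈ 36.57°
∠H = 84.29° − 108.83° = -24.54°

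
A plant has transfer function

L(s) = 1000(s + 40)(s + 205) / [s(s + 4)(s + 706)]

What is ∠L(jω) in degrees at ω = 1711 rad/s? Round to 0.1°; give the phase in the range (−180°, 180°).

At s = jω = j1711:
zero (s+40): 40 + j1711 → |·| = √(40²+1711²) = √2929121 ≈ 1711.5, ∠ = arctan(1711/40) ≈ 88.66°
zero (s+205): 205 + j1711 → |·| = √(205²+1711²) = √2969546 ≈ 1723.2, ∠ = arctan(1711/205) ≈ 83.17°
pole (s+4): 4 + j1711 → |·| = √(4²+1711²) = √2927537 ≈ 1711, ∠ = arctan(1711/4) ≈ 89.87°
pole (s+706): 706 + j1711 → |·| = √(706²+1711²) = √3425957 ≈ 1850.9, ∠ = arctan(1711/706) ≈ 67.58°
pole at origin: |s| = 1711, ∠ = 90.00° (in denominator)
∠L = 171.83° − 247.45° = -75.62°

-75.6°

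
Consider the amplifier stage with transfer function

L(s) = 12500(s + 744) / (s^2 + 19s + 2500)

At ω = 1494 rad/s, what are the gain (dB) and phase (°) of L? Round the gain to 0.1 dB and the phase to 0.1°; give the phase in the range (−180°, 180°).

19.4 dB, -115.7°

At s = jω = j1494:
zero (s+744): 744 + j1494 → |·| = √(744²+1494²) = √2785572 ≈ 1669, ∠ = arctan(1494/744) ≈ 63.53°
quadratic: (j1494)² + 19·j1494 + 2500 = -2229536 + j28386 → |·| ≈ 2.2297e+06, ∠ ≈ 179.27°
|L| = 12500 · 1669 / 2.2297e+06 ≈ 9.3566
Gain = 20 log₁₀(9.3566) ≈ 19.42 dB
∠L = 63.53° − 179.27° = -115.74°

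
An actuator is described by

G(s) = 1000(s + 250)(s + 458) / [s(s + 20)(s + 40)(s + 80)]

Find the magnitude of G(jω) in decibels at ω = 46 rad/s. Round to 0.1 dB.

At s = jω = j46:
zero (s+250): 250 + j46 → |·| = √(250²+46²) = √64616 ≈ 254.2, ∠ = arctan(46/250) ≈ 10.43°
zero (s+458): 458 + j46 → |·| = √(458²+46²) = √211880 ≈ 460.3, ∠ = arctan(46/458) ≈ 5.74°
pole (s+20): 20 + j46 → |·| = √(20²+46²) = √2516 ≈ 50.16, ∠ = arctan(46/20) ≈ 66.50°
pole (s+40): 40 + j46 → |·| = √(40²+46²) = √3716 ≈ 60.959, ∠ = arctan(46/40) ≈ 48.99°
pole (s+80): 80 + j46 → |·| = √(80²+46²) = √8516 ≈ 92.282, ∠ = arctan(46/80) ≈ 29.90°
pole at origin: |s| = 46, ∠ = 90.00° (in denominator)
|G| = 1000 · 1.1701e+05 / 1.298e+07 ≈ 9.0146
Gain = 20 log₁₀(9.0146) ≈ 19.10 dB

19.1 dB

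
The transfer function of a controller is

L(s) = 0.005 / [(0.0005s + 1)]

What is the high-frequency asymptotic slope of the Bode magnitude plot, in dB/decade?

Each pole contributes −20 dB/decade at high frequency; each zero contributes +20 dB/decade.
Net: 0 zero(s) − 1 pole(s) → -20 dB/decade.

-20 dB/decade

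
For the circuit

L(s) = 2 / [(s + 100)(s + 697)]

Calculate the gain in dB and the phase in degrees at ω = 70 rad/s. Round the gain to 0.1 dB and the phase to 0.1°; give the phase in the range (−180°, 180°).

-92.6 dB, -40.7°

At s = jω = j70:
pole (s+100): 100 + j70 → |·| = √(100²+70²) = √14900 ≈ 122.07, ∠ = arctan(70/100) ≈ 34.99°
pole (s+697): 697 + j70 → |·| = √(697²+70²) = √490709 ≈ 700.51, ∠ = arctan(70/697) ≈ 5.74°
|L| = 2 / 85511 ≈ 2.3389e-05
Gain = 20 log₁₀(2.3389e-05) ≈ -92.62 dB
∠L = 0.00° − 40.73° = -40.73°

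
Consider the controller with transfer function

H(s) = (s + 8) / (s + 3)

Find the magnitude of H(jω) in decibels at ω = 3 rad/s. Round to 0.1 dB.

6.1 dB

Substitute s = j3:
Numerator: (j3) + 8 = 8 + j3
Denominator: (j3) + 3 = 3 + j3
|N| = √(8² + 3²) ≈ 8.544, ∠N ≈ 20.56°
|D| = √(3² + 3²) ≈ 4.2426, ∠D ≈ 45.00°
|H| = 8.544 / 4.2426 ≈ 2.0139
Gain = 20 log₁₀(2.0139) ≈ 6.08 dB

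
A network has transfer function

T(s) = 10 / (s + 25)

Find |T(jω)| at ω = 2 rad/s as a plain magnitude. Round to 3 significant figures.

0.399

Substitute s = j2:
Numerator: 10 = 10 + j0
Denominator: (j2) + 25 = 25 + j2
|N| = √(10² + 0²) ≈ 10, ∠N ≈ 0.00°
|D| = √(25² + 2²) ≈ 25.08, ∠D ≈ 4.57°
|T| = 10 / 25.08 ≈ 0.39872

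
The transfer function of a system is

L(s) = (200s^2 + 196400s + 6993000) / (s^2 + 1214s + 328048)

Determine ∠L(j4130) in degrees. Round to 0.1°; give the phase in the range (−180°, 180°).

3.3°

Substitute s = j4130:
Numerator: 200(j4130)^2 + 196400(j4130) + 6993000 = -3404387000 + j811132000
Denominator: (j4130)^2 + 1214(j4130) + 328048 = -16728852 + j5013820
|N| = √(3404387000² + 811132000²) ≈ 3.4997e+09, ∠N ≈ 166.60°
|D| = √(16728852² + 5013820²) ≈ 1.7464e+07, ∠D ≈ 163.32°
∠L = 166.60° − 163.32° = 3.28°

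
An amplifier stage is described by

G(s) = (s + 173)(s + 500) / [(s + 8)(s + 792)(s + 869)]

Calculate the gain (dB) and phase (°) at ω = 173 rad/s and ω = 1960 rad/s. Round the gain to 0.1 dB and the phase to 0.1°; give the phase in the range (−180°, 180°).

At s = jω = j173:
zero (s+173): 173 + j173 → |·| = √(173²+173²) = √59858 ≈ 244.66, ∠ = arctan(173/173) ≈ 45.00°
zero (s+500): 500 + j173 → |·| = √(500²+173²) = √279929 ≈ 529.08, ∠ = arctan(173/500) ≈ 19.09°
pole (s+8): 8 + j173 → |·| = √(8²+173²) = √29993 ≈ 173.18, ∠ = arctan(173/8) ≈ 87.35°
pole (s+792): 792 + j173 → |·| = √(792²+173²) = √657193 ≈ 810.67, ∠ = arctan(173/792) ≈ 12.32°
pole (s+869): 869 + j173 → |·| = √(869²+173²) = √785090 ≈ 886.05, ∠ = arctan(173/869) ≈ 11.26°
|G| = 1 · 1.2944e+05 / 1.2439e+08 ≈ 0.0010406
Gain = 20 log₁₀(0.0010406) ≈ -59.65 dB
∠G = 64.09° − 110.93° = -46.84°

At s = jω = j1960:
zero (s+173): 173 + j1960 → |·| = √(173²+1960²) = √3871529 ≈ 1967.6, ∠ = arctan(1960/173) ≈ 84.96°
zero (s+500): 500 + j1960 → |·| = √(500²+1960²) = √4091600 ≈ 2022.8, ∠ = arctan(1960/500) ≈ 75.69°
pole (s+8): 8 + j1960 → |·| = √(8²+1960²) = √3841664 ≈ 1960, ∠ = arctan(1960/8) ≈ 89.77°
pole (s+792): 792 + j1960 → |·| = √(792²+1960²) = √4468864 ≈ 2114, ∠ = arctan(1960/792) ≈ 68.00°
pole (s+869): 869 + j1960 → |·| = √(869²+1960²) = √4596761 ≈ 2144, ∠ = arctan(1960/869) ≈ 66.09°
|G| = 1 · 3.9801e+06 / 8.8835e+09 ≈ 0.00044803
Gain = 20 log₁₀(0.00044803) ≈ -66.97 dB
∠G = 160.65° − 223.86° = -63.21°

ω = 173: -59.7 dB, -46.8°; ω = 1960: -67.0 dB, -63.2°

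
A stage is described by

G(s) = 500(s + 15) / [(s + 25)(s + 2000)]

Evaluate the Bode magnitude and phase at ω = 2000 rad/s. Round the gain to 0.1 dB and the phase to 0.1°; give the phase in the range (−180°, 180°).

-15.1 dB, -44.7°

At s = jω = j2000:
zero (s+15): 15 + j2000 → |·| = √(15²+2000²) = √4000225 ≈ 2000.1, ∠ = arctan(2000/15) ≈ 89.57°
pole (s+25): 25 + j2000 → |·| = √(25²+2000²) = √4000625 ≈ 2000.2, ∠ = arctan(2000/25) ≈ 89.28°
pole (s+2000): 2000 + j2000 → |·| = √(2000²+2000²) = √8000000 ≈ 2828.4, ∠ = arctan(2000/2000) ≈ 45.00°
|G| = 500 · 2000.1 / 5.6574e+06 ≈ 0.17677
Gain = 20 log₁₀(0.17677) ≈ -15.05 dB
∠G = 89.57° − 134.28° = -44.71°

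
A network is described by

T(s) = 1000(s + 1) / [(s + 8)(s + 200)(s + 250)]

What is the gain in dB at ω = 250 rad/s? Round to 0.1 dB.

-41.1 dB

At s = jω = j250:
zero (s+1): 1 + j250 → |·| = √(1²+250²) = √62501 ≈ 250, ∠ = arctan(250/1) ≈ 89.77°
pole (s+8): 8 + j250 → |·| = √(8²+250²) = √62564 ≈ 250.13, ∠ = arctan(250/8) ≈ 88.17°
pole (s+200): 200 + j250 → |·| = √(200²+250²) = √102500 ≈ 320.16, ∠ = arctan(250/200) ≈ 51.34°
pole (s+250): 250 + j250 → |·| = √(250²+250²) = √125000 ≈ 353.55, ∠ = arctan(250/250) ≈ 45.00°
|T| = 1000 · 250 / 2.8313e+07 ≈ 0.0088299
Gain = 20 log₁₀(0.0088299) ≈ -41.08 dB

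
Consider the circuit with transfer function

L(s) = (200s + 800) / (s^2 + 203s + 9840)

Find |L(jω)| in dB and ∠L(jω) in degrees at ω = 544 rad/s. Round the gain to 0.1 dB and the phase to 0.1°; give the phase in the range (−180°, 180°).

-9.0 dB, -69.3°

Substitute s = j544:
Numerator: 200(j544) + 800 = 800 + j108800
Denominator: (j544)^2 + 203(j544) + 9840 = -286096 + j110432
|N| = √(800² + 108800²) ≈ 1.088e+05, ∠N ≈ 89.58°
|D| = √(286096² + 110432²) ≈ 3.0667e+05, ∠D ≈ 158.89°
|L| = 1.088e+05 / 3.0667e+05 ≈ 0.35478
Gain = 20 log₁₀(0.35478) ≈ -9.00 dB
∠L = 89.58° − 158.89° = -69.31°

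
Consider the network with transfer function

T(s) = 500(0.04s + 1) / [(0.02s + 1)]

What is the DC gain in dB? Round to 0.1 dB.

T(0) = 500 · 1 / 1 = 500
20 log₁₀(500) ≈ 53.98 dB

54.0 dB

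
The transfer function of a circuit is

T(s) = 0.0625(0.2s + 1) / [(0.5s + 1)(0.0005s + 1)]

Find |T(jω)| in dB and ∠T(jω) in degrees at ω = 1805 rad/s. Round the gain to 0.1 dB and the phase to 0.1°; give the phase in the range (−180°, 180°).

-34.6 dB, -42.2°

At ω = 1805 rad/s:
zero (1 + j1805·0.2) = 1 + j361 → |·| ≈ 361, ∠ ≈ 89.84°
pole (1 + j1805·0.5) = 1 + j902.5 → |·| ≈ 902.5, ∠ ≈ 89.94°
pole (1 + j1805·0.0005) = 1 + j0.9025 → |·| ≈ 1.347, ∠ ≈ 42.07°
|T| = 0.0625 · 361 / (902.5 · 1.347) ≈ 0.01856
Gain = 20 log₁₀(0.01856) ≈ -34.63 dB
∠T = (89.84°) − (89.94° + 42.07°) = -42.17°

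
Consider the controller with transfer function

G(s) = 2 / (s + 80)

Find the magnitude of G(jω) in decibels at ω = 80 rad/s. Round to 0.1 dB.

At s = jω = j80:
pole (s+80): 80 + j80 → |·| = √(80²+80²) = √12800 ≈ 113.14, ∠ = arctan(80/80) ≈ 45.00°
|G| = 2 / 113.14 ≈ 0.017677
Gain = 20 log₁₀(0.017677) ≈ -35.05 dB

-35.1 dB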